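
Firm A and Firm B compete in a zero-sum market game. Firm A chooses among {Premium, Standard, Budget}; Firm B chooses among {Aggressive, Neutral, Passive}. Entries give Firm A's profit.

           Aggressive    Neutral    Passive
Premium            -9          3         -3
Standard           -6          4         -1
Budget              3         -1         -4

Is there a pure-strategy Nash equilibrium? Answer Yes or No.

No

Row minima: Premium → -9, Standard → -6, Budget → -4; maximin = -4.
Column maxima: Aggressive → 3, Neutral → 4, Passive → -1; minimax = -1.
-4 ≠ -1, so no pure-strategy equilibrium exists.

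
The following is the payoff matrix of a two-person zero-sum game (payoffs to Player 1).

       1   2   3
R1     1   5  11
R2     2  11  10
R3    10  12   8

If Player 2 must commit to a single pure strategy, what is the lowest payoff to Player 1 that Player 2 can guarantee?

10

Column maxima: 1 → 10, 2 → 12, 3 → 11.
The smallest of these is 10.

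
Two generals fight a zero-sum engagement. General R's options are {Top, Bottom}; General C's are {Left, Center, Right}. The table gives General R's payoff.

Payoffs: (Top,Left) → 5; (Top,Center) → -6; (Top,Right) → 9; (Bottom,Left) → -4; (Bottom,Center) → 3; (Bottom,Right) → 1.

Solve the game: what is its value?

Row minima: Top → -6, Bottom → -4; maximin = -4.
Column maxima: Left → 5, Center → 3, Right → 9; minimax = 3.
-4 ≠ 3, so there is no saddle point; optimal play is mixed.
Right is strictly dominated by Left (it gives General R strictly more in every row), so General C never plays it.
On the remaining 2×2 (Top, Bottom vs Left, Center):
Let General R play Top with probability p. Expected payoff against Left: 5p + (-4)(1−p) = 9p − 4; against Center: (-6)p + 3(1−p) = −9p + 3.
Setting these equal: 9p − 4 = −9p + 3 ⇒ 18p = 7 ⇒ p = 7/18, and the value is (9)·(7/18) − 4 = -1/2.
For General C: with q = P(Left), equating Top's and Bottom's payoffs gives 11q − 6 = −7q + 3 ⇒ q = 1/2.

-1/2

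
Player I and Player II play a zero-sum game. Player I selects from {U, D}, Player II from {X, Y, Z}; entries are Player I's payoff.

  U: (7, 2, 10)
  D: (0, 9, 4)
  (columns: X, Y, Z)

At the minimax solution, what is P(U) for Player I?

Row minima: U → 2, D → 0; maximin = 2.
Column maxima: X → 7, Y → 9, Z → 10; minimax = 7.
2 ≠ 7, so there is no saddle point; optimal play is mixed.
Z is strictly dominated by X (it gives Player I strictly more in every row), so Player II never plays it.
On the remaining 2×2 (U, D vs X, Y):
Let Player I play U with probability p. Expected payoff against X: 7p + 0(1−p) = 7p; against Y: 2p + 9(1−p) = −7p + 9.
Setting these equal: 7p = −7p + 9 ⇒ 14p = 9 ⇒ p = 9/14, and the value is (7)·(9/14) = 9/2.
For Player II: with q = P(X), equating U's and D's payoffs gives 5q + 2 = −9q + 9 ⇒ q = 1/2.

9/14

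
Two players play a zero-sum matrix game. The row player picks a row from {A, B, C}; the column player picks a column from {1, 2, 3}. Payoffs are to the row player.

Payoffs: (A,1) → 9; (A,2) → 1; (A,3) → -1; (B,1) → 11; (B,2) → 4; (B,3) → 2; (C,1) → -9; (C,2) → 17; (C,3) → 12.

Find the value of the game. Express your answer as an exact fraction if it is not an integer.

Row minima: A → -1, B → 2, C → -9; maximin = 2.
Column maxima: 1 → 11, 2 → 17, 3 → 12; minimax = 11.
2 ≠ 11, so there is no saddle point; optimal play is mixed.
A is strictly dominated by B, so the row player never plays it.
2 is strictly dominated by 3 (it gives the row player strictly more in every row), so the column player never plays it.
On the remaining 2×2 (B, C vs 1, 3):
Let the row player play B with probability p. Expected payoff against 1: 11p + (-9)(1−p) = 20p − 9; against 3: 2p + 12(1−p) = −10p + 12.
Setting these equal: 20p − 9 = −10p + 12 ⇒ 30p = 21 ⇒ p = 7/10, and the value is (20)·(7/10) − 9 = 5.
For the column player: with q = P(1), equating B's and C's payoffs gives 9q + 2 = −21q + 12 ⇒ q = 1/3.

5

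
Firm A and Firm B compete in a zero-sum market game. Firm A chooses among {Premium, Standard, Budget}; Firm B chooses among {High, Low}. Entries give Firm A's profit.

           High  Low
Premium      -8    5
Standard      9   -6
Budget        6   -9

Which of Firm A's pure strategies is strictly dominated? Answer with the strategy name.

Budget

Standard gives a strictly higher payoff than Budget against every column: 9 > 6, -6 > -9.
So Budget is strictly dominated and Firm A never plays it.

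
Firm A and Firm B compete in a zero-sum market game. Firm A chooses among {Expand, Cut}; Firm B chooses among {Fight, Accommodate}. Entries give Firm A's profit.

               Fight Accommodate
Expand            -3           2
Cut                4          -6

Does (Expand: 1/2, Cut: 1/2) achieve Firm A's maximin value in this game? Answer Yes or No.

Against Fight this mix gives (1/2)·(-3) + (1/2)·4 = 1/2.
Against Accommodate this mix gives (1/2)·2 + (1/2)·(-6) = -2.
Firm B will play Accommodate, holding Firm A to -2. Shifting weight toward the row that does better against Accommodate would raise this floor (the equalizing mix achieves -2/3 against both Accommodate and Fight), so the proposed strategy is not optimal.

No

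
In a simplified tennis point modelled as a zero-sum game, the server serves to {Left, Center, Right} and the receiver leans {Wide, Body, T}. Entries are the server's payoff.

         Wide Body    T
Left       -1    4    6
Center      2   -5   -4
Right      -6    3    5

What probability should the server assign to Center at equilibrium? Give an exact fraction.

5/12

Row minima: Left → -1, Center → -5, Right → -6; maximin = -1.
Column maxima: Wide → 2, Body → 4, T → 6; minimax = 2.
-1 ≠ 2, so there is no saddle point; optimal play is mixed.
Right is strictly dominated by Left, so the server never plays it.
T is strictly dominated by Body (it gives the server strictly more in every row), so the receiver never plays it.
On the remaining 2×2 (Left, Center vs Wide, Body):
Let the server play Left with probability p. Expected payoff against Wide: (-1)p + 2(1−p) = −3p + 2; against Body: 4p + (-5)(1−p) = 9p − 5.
Setting these equal: −3p + 2 = 9p − 5 ⇒ −12p = -7 ⇒ p = 7/12, and the value is (-3)·(7/12) + 2 = 1/4.
For the receiver: with q = P(Wide), equating Left's and Center's payoffs gives −5q + 4 = 7q − 5 ⇒ q = 3/4.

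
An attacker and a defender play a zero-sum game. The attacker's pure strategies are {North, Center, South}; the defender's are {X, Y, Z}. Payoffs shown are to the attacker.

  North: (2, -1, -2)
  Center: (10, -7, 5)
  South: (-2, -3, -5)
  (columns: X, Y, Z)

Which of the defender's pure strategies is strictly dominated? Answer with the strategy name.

Y holds the attacker's payoff strictly below X in every row: -1 < 2, -7 < 10, -3 < -2.
So X is strictly dominated for the defender.

X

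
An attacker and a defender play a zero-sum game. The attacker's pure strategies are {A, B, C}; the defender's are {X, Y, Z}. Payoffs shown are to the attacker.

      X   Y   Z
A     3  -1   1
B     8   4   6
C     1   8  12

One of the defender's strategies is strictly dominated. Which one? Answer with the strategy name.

Z

Y holds the attacker's payoff strictly below Z in every row: -1 < 1, 4 < 6, 8 < 12.
So Z is strictly dominated for the defender.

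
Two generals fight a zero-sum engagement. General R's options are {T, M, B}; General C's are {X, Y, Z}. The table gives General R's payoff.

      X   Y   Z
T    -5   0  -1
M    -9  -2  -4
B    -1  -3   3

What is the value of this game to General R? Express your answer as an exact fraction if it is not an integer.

-15/7

Row minima: T → -5, M → -9, B → -3; maximin = -3.
Column maxima: X → -1, Y → 0, Z → 3; minimax = -1.
-3 ≠ -1, so there is no saddle point; optimal play is mixed.
M is strictly dominated by T, so General R never plays it.
Z is strictly dominated by X (it gives General R strictly more in every row), so General C never plays it.
On the remaining 2×2 (T, B vs X, Y):
Let General R play T with probability p. Expected payoff against X: (-5)p + (-1)(1−p) = −4p − 1; against Y: 0p + (-3)(1−p) = 3p − 3.
Setting these equal: −4p − 1 = 3p − 3 ⇒ −7p = -2 ⇒ p = 2/7, and the value is (-4)·(2/7) − 1 = -15/7.
For General C: with q = P(X), equating T's and B's payoffs gives −5q = 2q − 3 ⇒ q = 3/7.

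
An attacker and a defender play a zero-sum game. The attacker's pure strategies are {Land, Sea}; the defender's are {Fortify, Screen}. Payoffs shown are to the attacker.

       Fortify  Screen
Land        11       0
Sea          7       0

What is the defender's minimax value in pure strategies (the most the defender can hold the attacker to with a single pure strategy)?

Column maxima: Fortify → 11, Screen → 0.
The smallest of these is 0.

0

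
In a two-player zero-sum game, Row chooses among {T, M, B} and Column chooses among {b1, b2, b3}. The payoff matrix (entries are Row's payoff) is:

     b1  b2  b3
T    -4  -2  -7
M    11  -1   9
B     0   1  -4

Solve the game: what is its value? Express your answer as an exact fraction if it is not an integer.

1/3

Row minima: T → -7, M → -1, B → -4; maximin = -1.
Column maxima: b1 → 11, b2 → 1, b3 → 9; minimax = 1.
-1 ≠ 1, so there is no saddle point; optimal play is mixed.
T is strictly dominated by M, so Row never plays it.
b1 is strictly dominated by b3 (it gives Row strictly more in every row), so Column never plays it.
On the remaining 2×2 (M, B vs b2, b3):
Let Row play M with probability p. Expected payoff against b2: (-1)p + 1(1−p) = −2p + 1; against b3: 9p + (-4)(1−p) = 13p − 4.
Setting these equal: −2p + 1 = 13p − 4 ⇒ −15p = -5 ⇒ p = 1/3, and the value is (-2)·(1/3) + 1 = 1/3.
For Column: with q = P(b2), equating M's and B's payoffs gives −10q + 9 = 5q − 4 ⇒ q = 13/15.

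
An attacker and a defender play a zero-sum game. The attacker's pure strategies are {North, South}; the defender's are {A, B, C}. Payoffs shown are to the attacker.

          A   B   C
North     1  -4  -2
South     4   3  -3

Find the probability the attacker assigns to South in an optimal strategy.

Row minima: North → -4, South → -3; maximin = -3.
Column maxima: A → 4, B → 3, C → -2; minimax = -2.
-3 ≠ -2, so there is no saddle point; optimal play is mixed.
A is strictly dominated by B (it gives the attacker strictly more in every row), so the defender never plays it.
On the remaining 2×2 (North, South vs B, C):
Let the attacker play North with probability p. Expected payoff against B: (-4)p + 3(1−p) = −7p + 3; against C: (-2)p + (-3)(1−p) = p − 3.
Setting these equal: −7p + 3 = p − 3 ⇒ −8p = -6 ⇒ p = 3/4, and the value is (-7)·(3/4) + 3 = -9/4.
For the defender: with q = P(B), equating North's and South's payoffs gives −2q − 2 = 6q − 3 ⇒ q = 1/8.

1/4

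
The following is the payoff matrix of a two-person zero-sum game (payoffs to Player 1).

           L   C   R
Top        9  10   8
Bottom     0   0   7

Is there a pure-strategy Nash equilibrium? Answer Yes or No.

Row minima: Top → 8, Bottom → 0; maximin = 8.
Column maxima: L → 9, C → 10, R → 8; minimax = 8.
maximin = minimax = 8, so a saddle point exists.

Yes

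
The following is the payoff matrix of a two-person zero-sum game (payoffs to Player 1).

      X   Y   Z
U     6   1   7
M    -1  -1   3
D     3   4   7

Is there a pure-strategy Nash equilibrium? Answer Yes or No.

Row minima: U → 1, M → -1, D → 3; maximin = 3.
Column maxima: X → 6, Y → 4, Z → 7; minimax = 4.
3 ≠ 4, so no pure-strategy equilibrium exists.

No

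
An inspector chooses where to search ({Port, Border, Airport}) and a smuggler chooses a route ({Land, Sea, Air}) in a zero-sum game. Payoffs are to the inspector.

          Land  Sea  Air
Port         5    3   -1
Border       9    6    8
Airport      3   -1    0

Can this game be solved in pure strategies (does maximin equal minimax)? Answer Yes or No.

Row minima: Port → -1, Border → 6, Airport → -1; maximin = 6.
Column maxima: Land → 9, Sea → 6, Air → 8; minimax = 6.
maximin = minimax = 6, so a saddle point exists.

Yes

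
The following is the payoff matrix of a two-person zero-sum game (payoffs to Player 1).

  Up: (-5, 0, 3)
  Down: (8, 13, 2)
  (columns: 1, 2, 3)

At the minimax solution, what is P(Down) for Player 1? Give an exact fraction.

4/7

Row minima: Up → -5, Down → 2; maximin = 2.
Column maxima: 1 → 8, 2 → 13, 3 → 3; minimax = 3.
2 ≠ 3, so there is no saddle point; optimal play is mixed.
2 is strictly dominated by 1 (it gives Player 1 strictly more in every row), so Player 2 never plays it.
On the remaining 2×2 (Up, Down vs 1, 3):
Let Player 1 play Up with probability p. Expected payoff against 1: (-5)p + 8(1−p) = −13p + 8; against 3: 3p + 2(1−p) = p + 2.
Setting these equal: −13p + 8 = p + 2 ⇒ −14p = -6 ⇒ p = 3/7, and the value is (-13)·(3/7) + 8 = 17/7.
For Player 2: with q = P(1), equating Up's and Down's payoffs gives −8q + 3 = 6q + 2 ⇒ q = 1/14.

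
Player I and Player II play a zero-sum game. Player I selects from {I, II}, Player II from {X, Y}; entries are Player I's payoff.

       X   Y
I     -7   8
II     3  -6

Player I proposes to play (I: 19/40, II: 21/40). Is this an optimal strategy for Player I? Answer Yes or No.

Against X this mix gives (19/40)·(-7) + (21/40)·3 = -7/4.
Against Y this mix gives (19/40)·8 + (21/40)·(-6) = 13/20.
Player II will play X, holding Player I to -7/4. Shifting weight toward the row that does better against X would raise this floor (the equalizing mix achieves -3/4 against both X and Y), so the proposed strategy is not optimal.

No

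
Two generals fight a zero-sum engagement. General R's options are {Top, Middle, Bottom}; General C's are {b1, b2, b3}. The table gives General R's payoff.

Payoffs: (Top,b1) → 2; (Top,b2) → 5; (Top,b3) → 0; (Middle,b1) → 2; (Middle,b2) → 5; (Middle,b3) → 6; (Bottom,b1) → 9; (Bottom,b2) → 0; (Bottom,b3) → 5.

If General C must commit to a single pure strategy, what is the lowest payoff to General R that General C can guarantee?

Column maxima: b1 → 9, b2 → 5, b3 → 6.
The smallest of these is 5.

5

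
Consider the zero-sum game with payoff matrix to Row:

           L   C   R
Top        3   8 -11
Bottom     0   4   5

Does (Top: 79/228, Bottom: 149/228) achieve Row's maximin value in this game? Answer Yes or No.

Against L this mix gives (79/228)·3 + (149/228)·0 = 79/76.
Against C this mix gives (79/228)·8 + (149/228)·4 = 307/57.
Against R this mix gives (79/228)·(-11) + (149/228)·5 = -31/57.
Column will play R, holding Row to -31/57. Shifting weight toward the row that does better against R would raise this floor (the equalizing mix achieves 15/19 against both R and L), so the proposed strategy is not optimal.

No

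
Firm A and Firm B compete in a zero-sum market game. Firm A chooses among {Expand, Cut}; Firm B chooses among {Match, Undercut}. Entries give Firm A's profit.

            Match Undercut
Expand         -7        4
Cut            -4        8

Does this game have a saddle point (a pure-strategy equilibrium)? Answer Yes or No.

Row minima: Expand → -7, Cut → -4; maximin = -4.
Column maxima: Match → -4, Undercut → 8; minimax = -4.
maximin = minimax = -4, so a saddle point exists.

Yes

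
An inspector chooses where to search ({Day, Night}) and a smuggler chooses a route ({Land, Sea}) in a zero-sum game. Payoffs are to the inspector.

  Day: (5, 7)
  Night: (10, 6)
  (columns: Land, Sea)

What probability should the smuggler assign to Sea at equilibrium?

Row minima: Day → 5, Night → 6; maximin = 6.
Column maxima: Land → 10, Sea → 7; minimax = 7.
6 ≠ 7, so there is no saddle point; optimal play is mixed.
Let the inspector play Day with probability p. Expected payoff against Land: 5p + 10(1−p) = −5p + 10; against Sea: 7p + 6(1−p) = p + 6.
Setting these equal: −5p + 10 = p + 6 ⇒ −6p = -4 ⇒ p = 2/3, and the value is (-5)·(2/3) + 10 = 20/3.
For the smuggler: with q = P(Land), equating Day's and Night's payoffs gives −2q + 7 = 4q + 6 ⇒ q = 1/6.

5/6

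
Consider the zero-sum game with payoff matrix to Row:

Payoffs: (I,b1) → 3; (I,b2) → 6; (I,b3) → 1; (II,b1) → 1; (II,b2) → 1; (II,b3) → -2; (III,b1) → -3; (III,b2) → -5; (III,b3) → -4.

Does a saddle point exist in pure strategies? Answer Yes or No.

Row minima: I → 1, II → -2, III → -5; maximin = 1.
Column maxima: b1 → 3, b2 → 6, b3 → 1; minimax = 1.
maximin = minimax = 1, so a saddle point exists.

Yes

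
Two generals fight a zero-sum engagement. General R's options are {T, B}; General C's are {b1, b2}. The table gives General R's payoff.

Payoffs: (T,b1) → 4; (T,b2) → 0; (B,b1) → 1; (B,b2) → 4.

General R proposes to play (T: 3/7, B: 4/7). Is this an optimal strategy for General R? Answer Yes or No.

Yes

Against b1 this mix gives (3/7)·4 + (4/7)·1 = 16/7.
Against b2 this mix gives (3/7)·0 + (4/7)·4 = 16/7.
All of General C's active replies (b1, b2) yield 16/7, and no column does worse for General R. The mix makes General C indifferent and guarantees 16/7, so it is optimal.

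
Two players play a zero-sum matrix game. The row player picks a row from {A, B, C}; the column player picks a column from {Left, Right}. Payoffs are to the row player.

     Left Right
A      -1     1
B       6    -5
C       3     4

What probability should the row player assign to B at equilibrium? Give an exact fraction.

1/12

Row minima: A → -1, B → -5, C → 3; maximin = 3.
Column maxima: Left → 6, Right → 4; minimax = 4.
3 ≠ 4, so there is no saddle point; optimal play is mixed.
A is strictly dominated by C, so the row player never plays it.
On the remaining 2×2 (B, C vs Left, Right):
Let the row player play B with probability p. Expected payoff against Left: 6p + 3(1−p) = 3p + 3; against Right: (-5)p + 4(1−p) = −9p + 4.
Setting these equal: 3p + 3 = −9p + 4 ⇒ 12p = 1 ⇒ p = 1/12, and the value is (3)·(1/12) + 3 = 13/4.
For the column player: with q = P(Left), equating B's and C's payoffs gives 11q − 5 = −q + 4 ⇒ q = 3/4.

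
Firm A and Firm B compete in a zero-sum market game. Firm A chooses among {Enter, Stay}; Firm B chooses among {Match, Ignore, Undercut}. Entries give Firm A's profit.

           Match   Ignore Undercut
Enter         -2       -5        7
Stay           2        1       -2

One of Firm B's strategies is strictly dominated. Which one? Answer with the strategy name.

Match

Ignore holds Firm A's payoff strictly below Match in every row: -5 < -2, 1 < 2.
So Match is strictly dominated for Firm B.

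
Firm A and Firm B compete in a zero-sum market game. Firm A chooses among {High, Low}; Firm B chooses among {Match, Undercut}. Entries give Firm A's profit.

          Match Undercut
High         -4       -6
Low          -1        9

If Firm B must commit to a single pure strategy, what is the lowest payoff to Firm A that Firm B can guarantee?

Column maxima: Match → -1, Undercut → 9.
The smallest of these is -1.

-1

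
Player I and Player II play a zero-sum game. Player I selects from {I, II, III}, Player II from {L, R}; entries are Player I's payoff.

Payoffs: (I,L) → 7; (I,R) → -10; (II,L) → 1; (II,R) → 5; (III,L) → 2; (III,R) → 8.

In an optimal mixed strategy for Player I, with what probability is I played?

Row minima: I → -10, II → 1, III → 2; maximin = 2.
Column maxima: L → 7, R → 8; minimax = 7.
2 ≠ 7, so there is no saddle point; optimal play is mixed.
II is strictly dominated by III, so Player I never plays it.
On the remaining 2×2 (I, III vs L, R):
Let Player I play I with probability p. Expected payoff against L: 7p + 2(1−p) = 5p + 2; against R: (-10)p + 8(1−p) = −18p + 8.
Setting these equal: 5p + 2 = −18p + 8 ⇒ 23p = 6 ⇒ p = 6/23, and the value is (5)·(6/23) + 2 = 76/23.
For Player II: with q = P(L), equating I's and III's payoffs gives 17q − 10 = −6q + 8 ⇒ q = 18/23.

6/23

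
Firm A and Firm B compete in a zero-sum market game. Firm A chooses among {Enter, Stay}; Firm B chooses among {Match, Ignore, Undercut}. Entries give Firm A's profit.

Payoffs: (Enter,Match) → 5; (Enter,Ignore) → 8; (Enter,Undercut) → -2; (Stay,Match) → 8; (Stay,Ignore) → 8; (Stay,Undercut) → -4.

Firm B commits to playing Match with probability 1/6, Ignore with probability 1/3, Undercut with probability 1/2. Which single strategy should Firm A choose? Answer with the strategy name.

Enter

Expected payoff of Enter: (1/6)·5 + (1/3)·8 + (1/2)·(-2) = 5/2.
Expected payoff of Stay: (1/6)·8 + (1/3)·8 + (1/2)·(-4) = 2.
The largest is 5/2, so Firm A's best response is Enter.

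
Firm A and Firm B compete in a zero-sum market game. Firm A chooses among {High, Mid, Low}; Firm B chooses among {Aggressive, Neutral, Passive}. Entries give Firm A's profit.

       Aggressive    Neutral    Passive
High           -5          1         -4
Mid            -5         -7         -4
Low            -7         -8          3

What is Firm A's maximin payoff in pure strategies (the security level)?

Row minima: High → -5, Mid → -7, Low → -8.
The best of these is -5.

-5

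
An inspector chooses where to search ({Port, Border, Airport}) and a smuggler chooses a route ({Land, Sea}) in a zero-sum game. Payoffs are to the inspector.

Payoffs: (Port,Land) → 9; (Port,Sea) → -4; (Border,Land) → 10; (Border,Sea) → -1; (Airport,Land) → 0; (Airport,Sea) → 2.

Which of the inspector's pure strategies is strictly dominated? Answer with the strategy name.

Port

Border gives a strictly higher payoff than Port against every column: 10 > 9, -1 > -4.
So Port is strictly dominated and the inspector never plays it.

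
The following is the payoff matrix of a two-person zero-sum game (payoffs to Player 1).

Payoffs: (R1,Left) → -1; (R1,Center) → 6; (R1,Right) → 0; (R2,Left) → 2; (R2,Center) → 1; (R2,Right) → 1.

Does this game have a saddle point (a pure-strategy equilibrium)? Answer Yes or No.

Row minima: R1 → -1, R2 → 1; maximin = 1.
Column maxima: Left → 2, Center → 6, Right → 1; minimax = 1.
maximin = minimax = 1, so a saddle point exists.

Yes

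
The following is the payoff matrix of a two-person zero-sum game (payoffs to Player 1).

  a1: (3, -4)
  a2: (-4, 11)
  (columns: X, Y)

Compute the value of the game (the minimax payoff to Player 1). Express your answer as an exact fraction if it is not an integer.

Row minima: a1 → -4, a2 → -4; maximin = -4.
Column maxima: X → 3, Y → 11; minimax = 3.
-4 ≠ 3, so there is no saddle point; optimal play is mixed.
Let Player 1 play a1 with probability p. Expected payoff against X: 3p + (-4)(1−p) = 7p − 4; against Y: (-4)p + 11(1−p) = −15p + 11.
Setting these equal: 7p − 4 = −15p + 11 ⇒ 22p = 15 ⇒ p = 15/22, and the value is (7)·(15/22) − 4 = 17/22.
For Player 2: with q = P(X), equating a1's and a2's payoffs gives 7q − 4 = −15q + 11 ⇒ q = 15/22.

17/22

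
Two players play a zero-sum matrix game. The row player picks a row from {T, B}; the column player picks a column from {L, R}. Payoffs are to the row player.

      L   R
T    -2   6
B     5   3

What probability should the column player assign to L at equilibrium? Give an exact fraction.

3/10

Row minima: T → -2, B → 3; maximin = 3.
Column maxima: L → 5, R → 6; minimax = 5.
3 ≠ 5, so there is no saddle point; optimal play is mixed.
Let the row player play T with probability p. Expected payoff against L: (-2)p + 5(1−p) = −7p + 5; against R: 6p + 3(1−p) = 3p + 3.
Setting these equal: −7p + 5 = 3p + 3 ⇒ −10p = -2 ⇒ p = 1/5, and the value is (-7)·(1/5) + 5 = 18/5.
For the column player: with q = P(L), equating T's and B's payoffs gives −8q + 6 = 2q + 3 ⇒ q = 3/10.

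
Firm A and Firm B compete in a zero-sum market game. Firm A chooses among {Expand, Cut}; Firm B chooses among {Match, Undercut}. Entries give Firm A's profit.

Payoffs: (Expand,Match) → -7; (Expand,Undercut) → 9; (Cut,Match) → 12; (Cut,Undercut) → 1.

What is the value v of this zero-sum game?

Row minima: Expand → -7, Cut → 1; maximin = 1.
Column maxima: Match → 12, Undercut → 9; minimax = 9.
1 ≠ 9, so there is no saddle point; optimal play is mixed.
Let Firm A play Expand with probability p. Expected payoff against Match: (-7)p + 12(1−p) = −19p + 12; against Undercut: 9p + 1(1−p) = 8p + 1.
Setting these equal: −19p + 12 = 8p + 1 ⇒ −27p = -11 ⇒ p = 11/27, and the value is (-19)·(11/27) + 12 = 115/27.
For Firm B: with q = P(Match), equating Expand's and Cut's payoffs gives −16q + 9 = 11q + 1 ⇒ q = 8/27.

115/27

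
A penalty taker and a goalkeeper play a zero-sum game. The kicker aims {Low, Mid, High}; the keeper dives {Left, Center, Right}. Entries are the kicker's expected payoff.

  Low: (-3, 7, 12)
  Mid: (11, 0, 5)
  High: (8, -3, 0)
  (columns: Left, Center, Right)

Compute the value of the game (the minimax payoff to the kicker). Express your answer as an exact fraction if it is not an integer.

11/3

Row minima: Low → -3, Mid → 0, High → -3; maximin = 0.
Column maxima: Left → 11, Center → 7, Right → 12; minimax = 7.
0 ≠ 7, so there is no saddle point; optimal play is mixed.
High is strictly dominated by Mid, so the kicker never plays it.
Right is strictly dominated by Center (it gives the kicker strictly more in every row), so the keeper never plays it.
On the remaining 2×2 (Low, Mid vs Left, Center):
Let the kicker play Low with probability p. Expected payoff against Left: (-3)p + 11(1−p) = −14p + 11; against Center: 7p + 0(1−p) = 7p.
Setting these equal: −14p + 11 = 7p ⇒ −21p = -11 ⇒ p = 11/21, and the value is (-14)·(11/21) + 11 = 11/3.
For the keeper: with q = P(Left), equating Low's and Mid's payoffs gives −10q + 7 = 11q ⇒ q = 1/3.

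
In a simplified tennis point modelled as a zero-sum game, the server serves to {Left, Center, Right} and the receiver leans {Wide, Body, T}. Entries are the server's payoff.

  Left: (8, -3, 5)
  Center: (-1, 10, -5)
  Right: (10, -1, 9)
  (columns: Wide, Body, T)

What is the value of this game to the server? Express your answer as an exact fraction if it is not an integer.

Row minima: Left → -3, Center → -5, Right → -1; maximin = -1.
Column maxima: Wide → 10, Body → 10, T → 9; minimax = 9.
-1 ≠ 9, so there is no saddle point; optimal play is mixed.
Left is strictly dominated by Right, so the server never plays it.
Wide is strictly dominated by T (it gives the server strictly more in every row), so the receiver never plays it.
On the remaining 2×2 (Center, Right vs Body, T):
Let the server play Center with probability p. Expected payoff against Body: 10p + (-1)(1−p) = 11p − 1; against T: (-5)p + 9(1−p) = −14p + 9.
Setting these equal: 11p − 1 = −14p + 9 ⇒ 25p = 10 ⇒ p = 2/5, and the value is (11)·(2/5) − 1 = 17/5.
For the receiver: with q = P(Body), equating Center's and Right's payoffs gives 15q − 5 = −10q + 9 ⇒ q = 14/25.

17/5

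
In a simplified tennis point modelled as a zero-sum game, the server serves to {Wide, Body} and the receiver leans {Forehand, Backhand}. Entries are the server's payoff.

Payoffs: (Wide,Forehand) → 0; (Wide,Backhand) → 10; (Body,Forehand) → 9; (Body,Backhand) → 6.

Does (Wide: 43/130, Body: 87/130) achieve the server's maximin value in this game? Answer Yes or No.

Against Forehand this mix gives (43/130)·0 + (87/130)·9 = 783/130.
Against Backhand this mix gives (43/130)·10 + (87/130)·6 = 476/65.
The receiver will play Forehand, holding the server to 783/130. Shifting weight toward the row that does better against Forehand would raise this floor (the equalizing mix achieves 90/13 against both Forehand and Backhand), so the proposed strategy is not optimal.

No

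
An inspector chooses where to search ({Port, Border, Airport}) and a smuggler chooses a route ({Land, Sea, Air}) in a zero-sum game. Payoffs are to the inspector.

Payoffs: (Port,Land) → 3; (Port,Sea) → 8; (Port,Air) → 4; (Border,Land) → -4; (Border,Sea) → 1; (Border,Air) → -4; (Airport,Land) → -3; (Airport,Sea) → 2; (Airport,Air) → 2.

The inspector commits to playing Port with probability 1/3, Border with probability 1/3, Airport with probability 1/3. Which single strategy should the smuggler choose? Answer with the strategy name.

Land

If the smuggler plays Land, the inspector's expected payoff is (1/3)·3 + (1/3)·(-4) + (1/3)·(-3) = -4/3.
If the smuggler plays Sea, the inspector's expected payoff is (1/3)·8 + (1/3)·1 + (1/3)·2 = 11/3.
If the smuggler plays Air, the inspector's expected payoff is (1/3)·4 + (1/3)·(-4) + (1/3)·2 = 2/3.
The smuggler minimizes the inspector's payoff; the smallest is -4/3, so the best response is Land.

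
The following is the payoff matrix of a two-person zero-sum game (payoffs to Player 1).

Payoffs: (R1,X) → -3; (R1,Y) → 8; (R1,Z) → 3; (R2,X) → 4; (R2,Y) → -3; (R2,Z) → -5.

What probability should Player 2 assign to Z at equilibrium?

7/15

Row minima: R1 → -3, R2 → -5; maximin = -3.
Column maxima: X → 4, Y → 8, Z → 3; minimax = 3.
-3 ≠ 3, so there is no saddle point; optimal play is mixed.
Y is strictly dominated by Z (it gives Player 1 strictly more in every row), so Player 2 never plays it.
On the remaining 2×2 (R1, R2 vs X, Z):
Let Player 1 play R1 with probability p. Expected payoff against X: (-3)p + 4(1−p) = −7p + 4; against Z: 3p + (-5)(1−p) = 8p − 5.
Setting these equal: −7p + 4 = 8p − 5 ⇒ −15p = -9 ⇒ p = 3/5, and the value is (-7)·(3/5) + 4 = -1/5.
For Player 2: with q = P(X), equating R1's and R2's payoffs gives −6q + 3 = 9q − 5 ⇒ q = 8/15.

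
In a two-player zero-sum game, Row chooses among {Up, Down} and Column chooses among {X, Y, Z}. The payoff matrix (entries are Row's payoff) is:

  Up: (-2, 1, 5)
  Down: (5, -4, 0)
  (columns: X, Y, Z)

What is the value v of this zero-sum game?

-1/4

Row minima: Up → -2, Down → -4; maximin = -2.
Column maxima: X → 5, Y → 1, Z → 5; minimax = 1.
-2 ≠ 1, so there is no saddle point; optimal play is mixed.
Z is strictly dominated by Y (it gives Row strictly more in every row), so Column never plays it.
On the remaining 2×2 (Up, Down vs X, Y):
Let Row play Up with probability p. Expected payoff against X: (-2)p + 5(1−p) = −7p + 5; against Y: 1p + (-4)(1−p) = 5p − 4.
Setting these equal: −7p + 5 = 5p − 4 ⇒ −12p = -9 ⇒ p = 3/4, and the value is (-7)·(3/4) + 5 = -1/4.
For Column: with q = P(X), equating Up's and Down's payoffs gives −3q + 1 = 9q − 4 ⇒ q = 5/12.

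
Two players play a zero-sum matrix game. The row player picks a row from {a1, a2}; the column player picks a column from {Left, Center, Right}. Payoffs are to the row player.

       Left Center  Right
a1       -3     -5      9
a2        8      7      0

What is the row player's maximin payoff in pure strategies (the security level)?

0

Row minima: a1 → -5, a2 → 0.
The best of these is 0.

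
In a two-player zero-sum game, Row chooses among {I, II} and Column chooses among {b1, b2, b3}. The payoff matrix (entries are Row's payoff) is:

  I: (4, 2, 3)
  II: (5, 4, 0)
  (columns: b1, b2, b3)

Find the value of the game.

Row minima: I → 2, II → 0; maximin = 2.
Column maxima: b1 → 5, b2 → 4, b3 → 3; minimax = 3.
2 ≠ 3, so there is no saddle point; optimal play is mixed.
b1 is strictly dominated by b2 (it gives Row strictly more in every row), so Column never plays it.
On the remaining 2×2 (I, II vs b2, b3):
Let Row play I with probability p. Expected payoff against b2: 2p + 4(1−p) = −2p + 4; against b3: 3p + 0(1−p) = 3p.
Setting these equal: −2p + 4 = 3p ⇒ −5p = -4 ⇒ p = 4/5, and the value is (-2)·(4/5) + 4 = 12/5.
For Column: with q = P(b2), equating I's and II's payoffs gives −q + 3 = 4q ⇒ q = 3/5.

12/5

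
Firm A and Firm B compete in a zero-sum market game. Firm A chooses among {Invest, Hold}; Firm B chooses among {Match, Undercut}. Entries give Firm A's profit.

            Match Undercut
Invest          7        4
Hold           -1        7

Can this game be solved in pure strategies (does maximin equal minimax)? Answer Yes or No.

No

Row minima: Invest → 4, Hold → -1; maximin = 4.
Column maxima: Match → 7, Undercut → 7; minimax = 7.
4 ≠ 7, so no pure-strategy equilibrium exists.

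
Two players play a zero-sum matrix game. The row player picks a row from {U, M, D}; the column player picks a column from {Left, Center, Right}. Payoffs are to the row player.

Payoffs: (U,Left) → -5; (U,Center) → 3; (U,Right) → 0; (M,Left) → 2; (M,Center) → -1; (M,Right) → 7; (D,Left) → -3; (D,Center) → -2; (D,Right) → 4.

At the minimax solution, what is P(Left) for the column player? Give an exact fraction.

Row minima: U → -5, M → -1, D → -3; maximin = -1.
Column maxima: Left → 2, Center → 3, Right → 7; minimax = 2.
-1 ≠ 2, so there is no saddle point; optimal play is mixed.
D is strictly dominated by M, so the row player never plays it.
Right is strictly dominated by Left (it gives the row player strictly more in every row), so the column player never plays it.
On the remaining 2×2 (U, M vs Left, Center):
Let the row player play U with probability p. Expected payoff against Left: (-5)p + 2(1−p) = −7p + 2; against Center: 3p + (-1)(1−p) = 4p − 1.
Setting these equal: −7p + 2 = 4p − 1 ⇒ −11p = -3 ⇒ p = 3/11, and the value is (-7)·(3/11) + 2 = 1/11.
For the column player: with q = P(Left), equating U's and M's payoffs gives −8q + 3 = 3q − 1 ⇒ q = 4/11.

4/11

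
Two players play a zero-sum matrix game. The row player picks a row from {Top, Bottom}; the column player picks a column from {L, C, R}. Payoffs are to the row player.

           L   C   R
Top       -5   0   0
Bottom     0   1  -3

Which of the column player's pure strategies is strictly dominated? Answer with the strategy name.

C

L holds the row player's payoff strictly below C in every row: -5 < 0, 0 < 1.
So C is strictly dominated for the column player.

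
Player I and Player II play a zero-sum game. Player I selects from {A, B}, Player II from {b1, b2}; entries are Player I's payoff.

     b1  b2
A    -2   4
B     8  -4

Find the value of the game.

4/3

Row minima: A → -2, B → -4; maximin = -2.
Column maxima: b1 → 8, b2 → 4; minimax = 4.
-2 ≠ 4, so there is no saddle point; optimal play is mixed.
Let Player I play A with probability p. Expected payoff against b1: (-2)p + 8(1−p) = −10p + 8; against b2: 4p + (-4)(1−p) = 8p − 4.
Setting these equal: −10p + 8 = 8p − 4 ⇒ −18p = -12 ⇒ p = 2/3, and the value is (-10)·(2/3) + 8 = 4/3.
For Player II: with q = P(b1), equating A's and B's payoffs gives −6q + 4 = 12q − 4 ⇒ q = 4/9.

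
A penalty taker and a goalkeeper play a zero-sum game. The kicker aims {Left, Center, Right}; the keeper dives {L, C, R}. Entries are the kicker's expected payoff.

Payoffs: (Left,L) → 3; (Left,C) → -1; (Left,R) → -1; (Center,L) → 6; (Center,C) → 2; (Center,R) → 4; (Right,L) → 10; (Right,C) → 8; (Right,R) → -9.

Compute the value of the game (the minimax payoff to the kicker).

50/19

Row minima: Left → -1, Center → 2, Right → -9; maximin = 2.
Column maxima: L → 10, C → 8, R → 4; minimax = 4.
2 ≠ 4, so there is no saddle point; optimal play is mixed.
Left is strictly dominated by Center, so the kicker never plays it.
L is strictly dominated by C (it gives the kicker strictly more in every row), so the keeper never plays it.
On the remaining 2×2 (Center, Right vs C, R):
Let the kicker play Center with probability p. Expected payoff against C: 2p + 8(1−p) = −6p + 8; against R: 4p + (-9)(1−p) = 13p − 9.
Setting these equal: −6p + 8 = 13p − 9 ⇒ −19p = -17 ⇒ p = 17/19, and the value is (-6)·(17/19) + 8 = 50/19.
For the keeper: with q = P(C), equating Center's and Right's payoffs gives −2q + 4 = 17q − 9 ⇒ q = 13/19.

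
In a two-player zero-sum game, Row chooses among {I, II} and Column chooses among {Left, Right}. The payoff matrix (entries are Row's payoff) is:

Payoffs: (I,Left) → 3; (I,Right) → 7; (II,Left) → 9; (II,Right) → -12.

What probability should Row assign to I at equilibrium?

21/25

Row minima: I → 3, II → -12; maximin = 3.
Column maxima: Left → 9, Right → 7; minimax = 7.
3 ≠ 7, so there is no saddle point; optimal play is mixed.
Let Row play I with probability p. Expected payoff against Left: 3p + 9(1−p) = −6p + 9; against Right: 7p + (-12)(1−p) = 19p − 12.
Setting these equal: −6p + 9 = 19p − 12 ⇒ −25p = -21 ⇒ p = 21/25, and the value is (-6)·(21/25) + 9 = 99/25.
For Column: with q = P(Left), equating I's and II's payoffs gives −4q + 7 = 21q − 12 ⇒ q = 19/25.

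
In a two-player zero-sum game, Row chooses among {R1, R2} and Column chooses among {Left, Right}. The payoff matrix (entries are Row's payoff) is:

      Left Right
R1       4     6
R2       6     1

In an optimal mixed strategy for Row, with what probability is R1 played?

5/7

Row minima: R1 → 4, R2 → 1; maximin = 4.
Column maxima: Left → 6, Right → 6; minimax = 6.
4 ≠ 6, so there is no saddle point; optimal play is mixed.
Let Row play R1 with probability p. Expected payoff against Left: 4p + 6(1−p) = −2p + 6; against Right: 6p + 1(1−p) = 5p + 1.
Setting these equal: −2p + 6 = 5p + 1 ⇒ −7p = -5 ⇒ p = 5/7, and the value is (-2)·(5/7) + 6 = 32/7.
For Column: with q = P(Left), equating R1's and R2's payoffs gives −2q + 6 = 5q + 1 ⇒ q = 5/7.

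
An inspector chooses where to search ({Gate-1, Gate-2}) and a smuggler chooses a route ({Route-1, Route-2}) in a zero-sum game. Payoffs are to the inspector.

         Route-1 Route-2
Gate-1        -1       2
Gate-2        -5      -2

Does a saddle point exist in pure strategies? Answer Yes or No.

Row minima: Gate-1 → -1, Gate-2 → -5; maximin = -1.
Column maxima: Route-1 → -1, Route-2 → 2; minimax = -1.
maximin = minimax = -1, so a saddle point exists.

Yes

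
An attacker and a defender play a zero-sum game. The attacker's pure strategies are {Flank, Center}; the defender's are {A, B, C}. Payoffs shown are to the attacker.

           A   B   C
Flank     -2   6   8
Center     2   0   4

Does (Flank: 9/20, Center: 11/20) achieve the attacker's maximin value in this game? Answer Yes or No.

Against A this mix gives (9/20)·(-2) + (11/20)·2 = 1/5.
Against B this mix gives (9/20)·6 + (11/20)·0 = 27/10.
Against C this mix gives (9/20)·8 + (11/20)·4 = 29/5.
The defender will play A, holding the attacker to 1/5. Shifting weight toward the row that does better against A would raise this floor (the equalizing mix achieves 6/5 against both A and B), so the proposed strategy is not optimal.

No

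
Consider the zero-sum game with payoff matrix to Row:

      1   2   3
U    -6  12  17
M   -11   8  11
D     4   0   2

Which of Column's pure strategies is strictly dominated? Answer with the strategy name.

3

2 holds Row's payoff strictly below 3 in every row: 12 < 17, 8 < 11, 0 < 2.
So 3 is strictly dominated for Column.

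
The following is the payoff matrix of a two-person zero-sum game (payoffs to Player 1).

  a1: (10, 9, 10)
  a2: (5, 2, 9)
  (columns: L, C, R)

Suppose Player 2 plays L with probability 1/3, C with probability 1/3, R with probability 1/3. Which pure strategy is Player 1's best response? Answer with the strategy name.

a1

Expected payoff of a1: (1/3)·10 + (1/3)·9 + (1/3)·10 = 29/3.
Expected payoff of a2: (1/3)·5 + (1/3)·2 + (1/3)·9 = 16/3.
The largest is 29/3, so Player 1's best response is a1.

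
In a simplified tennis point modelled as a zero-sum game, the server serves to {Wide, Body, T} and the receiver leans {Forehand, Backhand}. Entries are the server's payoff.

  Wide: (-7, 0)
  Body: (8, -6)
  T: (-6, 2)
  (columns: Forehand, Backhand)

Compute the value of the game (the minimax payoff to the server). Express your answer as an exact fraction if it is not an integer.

Row minima: Wide → -7, Body → -6, T → -6; maximin = -6.
Column maxima: Forehand → 8, Backhand → 2; minimax = 2.
-6 ≠ 2, so there is no saddle point; optimal play is mixed.
Wide is strictly dominated by T, so the server never plays it.
On the remaining 2×2 (Body, T vs Forehand, Backhand):
Let the server play Body with probability p. Expected payoff against Forehand: 8p + (-6)(1−p) = 14p − 6; against Backhand: (-6)p + 2(1−p) = −8p + 2.
Setting these equal: 14p − 6 = −8p + 2 ⇒ 22p = 8 ⇒ p = 4/11, and the value is (14)·(4/11) − 6 = -10/11.
For the receiver: with q = P(Forehand), equating Body's and T's payoffs gives 14q − 6 = −8q + 2 ⇒ q = 4/11.

-10/11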